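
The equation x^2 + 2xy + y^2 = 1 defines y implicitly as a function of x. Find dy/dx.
Apply d/dx to both sides, remembering that y depends on x. Each occurrence of y therefore brings in a y' = dy/dx via the chain rule.

With F(x, y) equal to the left-hand side minus the right, differentiate F term by term:
  d/dx[x^2] = 2x
  d/dx[2xy] = 2x·y' + 2y
  d/dx[y^2] = 2y·y'
  d/dx[-1] = 0
Adding these up, d/dx[F] = 0 becomes
  (2x + 2y) + (2x + 2y)·y' = 0,
so isolating y',
  dy/dx = -(2x + 2y)/(2x + 2y) = -1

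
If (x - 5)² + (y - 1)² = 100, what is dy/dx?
Take d/dx of both sides. Since y is implicitly a function of x, the chain rule attaches a y' = dy/dx factor whenever we differentiate through y.

Set F(x, y) = (left side) − (right side), so the curve is F = 0. Differentiating each term of F:
  d/dx[(x - 5)^2] = 2x - 10
  d/dx[(y - 1)^2] = 2·y'(y - 1)
  d/dx[-100] = 0

Collecting, the y'-free part is the partial derivative in x and the y' coefficient is the partial derivative in y:
  ∂F/∂x = 2x - 10
  ∂F/∂y = 2y - 2

so d/dx[F(x, y(x))] = ∂F/∂x + (∂F/∂y)·y' = 0. Rearranging,
  dy/dx = -(∂F/∂x)/(∂F/∂y) = -(2x - 10)/(2y - 2) = (5 - x)/(y - 1)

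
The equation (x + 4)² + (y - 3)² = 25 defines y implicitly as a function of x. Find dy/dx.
Differentiate both sides with respect to x, treating y as y(x). By the chain rule, any term containing y contributes a factor of y' = dy/dx when we differentiate it.

Move every term to one side and write the relation as F(x, y) = 0. Term by term,
  d/dx[(x + 4)^2] = 2x + 8
  d/dx[(y - 3)^2] = 2·y'(y - 3)
  d/dx[-25] = 0

The pieces without y' make up ∂F/∂x and the coefficient of y' is ∂F/∂y:
  ∂F/∂x = 2x + 8,
  ∂F/∂y = 2y - 6.

Since d/dx[F] = ∂F/∂x + (∂F/∂y)·y' = 0, solve for y':
  (∂F/∂y)·y' = -∂F/∂x
  dy/dx = -(∂F/∂x)/(∂F/∂y) = -(2x + 8)/(2y - 6) = (-x - 4)/(y - 3)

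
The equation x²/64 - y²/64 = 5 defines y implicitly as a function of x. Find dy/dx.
Take d/dx of both sides. Since y is implicitly a function of x, the chain rule attaches a y' = dy/dx factor whenever we differentiate through y.

Set F(x, y) = (left side) − (right side), so the curve is F = 0. Differentiating each term of F:
  d/dx[x^2/64] = x/32
  d/dx[-y^2/64] = -y·y'/32
  d/dx[-5] = 0

Collecting, the y'-free part is the partial derivative in x and the y' coefficient is the partial derivative in y:
  ∂F/∂x = x/32
  ∂F/∂y = -y/32

so d/dx[F(x, y(x))] = ∂F/∂x + (∂F/∂y)·y' = 0. Rearranging,
  dy/dx = -(∂F/∂x)/(∂F/∂y) = -(x/32)/(-y/32) = x/y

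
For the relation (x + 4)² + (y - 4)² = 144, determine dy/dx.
Differentiate the relation implicitly: treat y = y(x) and apply the chain rule, so every y-derivative picks up a y' = dy/dx factor.

With everything moved to the left-hand side, differentiate term by term:
  d/dx[(x + 4)^2] = 2x + 8
  d/dx[(y - 4)^2] = 2·y'(y - 4)
  d/dx[-144] = 0

Separating the contributions that come from x directly and those that come through y:
  without y':      2x + 8
  multiplying y':  2y - 8

so (2x + 8) + (2y - 8)·y' = 0, and therefore
  dy/dx = -(2x + 8)/(2y - 8) = (-x - 4)/(y - 4)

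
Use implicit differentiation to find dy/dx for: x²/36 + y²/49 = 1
Take d/dx of both sides. Since y is implicitly a function of x, the chain rule attaches a y' = dy/dx factor whenever we differentiate through y.

Set F(x, y) = (left side) − (right side), so the curve is F = 0. Differentiating each term of F:
  d/dx[x^2/36] = x/18
  d/dx[y^2/49] = 2y·y'/49
  d/dx[-1] = 0

Collecting, the y'-free part is the partial derivative in x and the y' coefficient is the partial derivative in y:
  ∂F/∂x = x/18
  ∂F/∂y = 2y/49

so d/dx[F(x, y(x))] = ∂F/∂x + (∂F/∂y)·y' = 0. Rearranging,
  dy/dx = -(∂F/∂x)/(∂F/∂y) = -(x/18)/(2y/49) = -49x/(36y)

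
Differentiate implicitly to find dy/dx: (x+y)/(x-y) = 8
Apply d/dx to both sides, remembering that y depends on x. Each occurrence of y therefore brings in a y' = dy/dx via the chain rule.

With F(x, y) equal to the left-hand side minus the right, differentiate F term by term:
  d/dx[(x + y)/(x - y)] = (y' + 1)/(x - y) + (x + y)(y' - 1)/(x - y)^2
  d/dx[-8] = 0
Adding these up, d/dx[F] = 0 becomes
  (1/(x - y) - (x + y)/(x - y)^2) + (1/(x - y) + (x + y)/(x - y)^2)·y' = 0,
so isolating y',
  dy/dx = -(1/(x - y) - (x + y)/(x - y)^2)/(1/(x - y) + (x + y)/(x - y)^2)
        = -(-2y/(x - y)^2)/(2x/(x - y)^2) = y/x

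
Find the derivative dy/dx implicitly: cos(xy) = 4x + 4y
Take d/dx of both sides. Since y is implicitly a function of x, the chain rule attaches a y' = dy/dx factor whenever we differentiate through y.

Set F(x, y) = (left side) − (right side), so the curve is F = 0. Differentiating each term of F:
  d/dx[-4x] = -4
  d/dx[-4y] = -4·y'
  d/dx[cos(xy)] = -(x·y' + y)·sin(xy)

Collecting, the y'-free part is the partial derivative in x and the y' coefficient is the partial derivative in y:
  ∂F/∂x = -y·sin(xy) - 4
  ∂F/∂y = -x·sin(xy) - 4

so d/dx[F(x, y(x))] = ∂F/∂x + (∂F/∂y)·y' = 0. Rearranging,
  dy/dx = -(∂F/∂x)/(∂F/∂y) = -(-y·sin(xy) - 4)/(-x·sin(xy) - 4) = -(y·sin(xy) + 4)/(x·sin(xy) + 4)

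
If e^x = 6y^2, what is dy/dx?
Differentiate both sides with respect to x, treating y as y(x). By the chain rule, any term containing y contributes a factor of y' = dy/dx when we differentiate it.

Move every term to one side and write the relation as F(x, y) = 0. Term by term,
  d/dx[-6y^2] = -12y·y'
  d/dx[e^(x)] = e^(x)

The pieces without y' make up ∂F/∂x and the coefficient of y' is ∂F/∂y:
  ∂F/∂x = e^(x),
  ∂F/∂y = -12y.

Since d/dx[F] = ∂F/∂x + (∂F/∂y)·y' = 0, solve for y':
  (∂F/∂y)·y' = -∂F/∂x
  dy/dx = -(∂F/∂x)/(∂F/∂y) = -(e^(x))/(-12y) = e^(x)/(12y)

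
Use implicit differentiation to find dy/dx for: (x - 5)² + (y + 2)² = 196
Apply d/dx to both sides, remembering that y depends on x. Each occurrence of y therefore brings in a y' = dy/dx via the chain rule.

With F(x, y) equal to the left-hand side minus the right, differentiate F term by term:
  d/dx[(x - 5)^2] = 2x - 10
  d/dx[(y + 2)^2] = 2·y'(y + 2)
  d/dx[-196] = 0
Adding these up, d/dx[F] = 0 becomes
  (2x - 10) + (2y + 4)·y' = 0,
so isolating y',
  dy/dx = -(2x - 10)/(2y + 4) = (5 - x)/(y + 2)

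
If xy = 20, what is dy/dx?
Apply d/dx to both sides, remembering that y depends on x. Each occurrence of y therefore brings in a y' = dy/dx via the chain rule.

With F(x, y) equal to the left-hand side minus the right, differentiate F term by term:
  d/dx[xy] = x·y' + y
  d/dx[-20] = 0
Adding these up, d/dx[F] = 0 becomes
  (y) + (x)·y' = 0,
so isolating y',
  dy/dx = -(y)/(x) = -y/x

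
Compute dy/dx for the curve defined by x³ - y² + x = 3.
Take d/dx of both sides. Since y is implicitly a function of x, the chain rule attaches a y' = dy/dx factor whenever we differentiate through y.

Set F(x, y) = (left side) − (right side), so the curve is F = 0. Differentiating each term of F:
  d/dx[x^3] = 3x^2
  d/dx[x] = 1
  d/dx[-y^2] = -2y·y'
  d/dx[-3] = 0

Collecting, the y'-free part is the partial derivative in x and the y' coefficient is the partial derivative in y:
  ∂F/∂x = 3x^2 + 1
  ∂F/∂y = -2y

so d/dx[F(x, y(x))] = ∂F/∂x + (∂F/∂y)·y' = 0. Rearranging,
  dy/dx = -(∂F/∂x)/(∂F/∂y) = -(3x^2 + 1)/(-2y) = (3x^2 + 1)/(2y)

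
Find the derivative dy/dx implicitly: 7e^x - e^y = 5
Take d/dx of both sides. Since y is implicitly a function of x, the chain rule attaches a y' = dy/dx factor whenever we differentiate through y.

Set F(x, y) = (left side) − (right side), so the curve is F = 0. Differentiating each term of F:
  d/dx[7e^(x)] = 7e^(x)
  d/dx[-e^(y)] = -y'·e^(y)
  d/dx[-5] = 0

Collecting, the y'-free part is the partial derivative in x and the y' coefficient is the partial derivative in y:
  ∂F/∂x = 7e^(x)
  ∂F/∂y = -e^(y)

so d/dx[F(x, y(x))] = ∂F/∂x + (∂F/∂y)·y' = 0. Rearranging,
  dy/dx = -(∂F/∂x)/(∂F/∂y) = -(7e^(x))/(-e^(y)) = 7e^(x - y)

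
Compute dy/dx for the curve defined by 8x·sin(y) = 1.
Differentiate the relation implicitly: treat y = y(x) and apply the chain rule, so every y-derivative picks up a y' = dy/dx factor.

With everything moved to the left-hand side, differentiate term by term:
  d/dx[8x·sin(y)] = 8x·y'·cos(y) + 8sin(y)
  d/dx[-1] = 0

Separating the contributions that come from x directly and those that come through y:
  without y':      8sin(y)
  multiplying y':  8x·cos(y)

so (8sin(y)) + (8x·cos(y))·y' = 0, and therefore
  dy/dx = -(8sin(y))/(8x·cos(y)) = -tan(y)/x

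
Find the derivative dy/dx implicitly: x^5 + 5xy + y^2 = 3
Apply d/dx to both sides, remembering that y depends on x. Each occurrence of y therefore brings in a y' = dy/dx via the chain rule.

With F(x, y) equal to the left-hand side minus the right, differentiate F term by term:
  d/dx[x^5] = 5x^4
  d/dx[5xy] = 5x·y' + 5y
  d/dx[y^2] = 2y·y'
  d/dx[-3] = 0
Adding these up, d/dx[F] = 0 becomes
  (5x^4 + 5y) + (5x + 2y)·y' = 0,
so isolating y',
  dy/dx = -(5x^4 + 5y)/(5x + 2y) = 5(-x^4 - y)/(5x + 2y)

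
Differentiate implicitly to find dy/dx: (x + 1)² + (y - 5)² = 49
Differentiate the relation implicitly: treat y = y(x) and apply the chain rule, so every y-derivative picks up a y' = dy/dx factor.

With everything moved to the left-hand side, differentiate term by term:
  d/dx[(x + 1)^2] = 2x + 2
  d/dx[(y - 5)^2] = 2·y'(y - 5)
  d/dx[-49] = 0

Separating the contributions that come from x directly and those that come through y:
  without y':      2x + 2
  multiplying y':  2y - 10

so (2x + 2) + (2y - 10)·y' = 0, and therefore
  dy/dx = -(2x + 2)/(2y - 10) = (-x - 1)/(y - 5)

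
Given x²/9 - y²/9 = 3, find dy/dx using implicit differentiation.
Differentiate both sides with respect to x, treating y as y(x). By the chain rule, any term containing y contributes a factor of y' = dy/dx when we differentiate it.

Move every term to one side and write the relation as F(x, y) = 0. Term by term,
  d/dx[x^2/9] = 2x/9
  d/dx[-y^2/9] = -2y·y'/9
  d/dx[-3] = 0

The pieces without y' make up ∂F/∂x and the coefficient of y' is ∂F/∂y:
  ∂F/∂x = 2x/9,
  ∂F/∂y = -2y/9.

Since d/dx[F] = ∂F/∂x + (∂F/∂y)·y' = 0, solve for y':
  (∂F/∂y)·y' = -∂F/∂x
  dy/dx = -(∂F/∂x)/(∂F/∂y) = -(2x/9)/(-2y/9) = x/y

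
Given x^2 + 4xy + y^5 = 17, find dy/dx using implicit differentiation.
Differentiate the relation implicitly: treat y = y(x) and apply the chain rule, so every y-derivative picks up a y' = dy/dx factor.

With everything moved to the left-hand side, differentiate term by term:
  d/dx[x^2] = 2x
  d/dx[4xy] = 4x·y' + 4y
  d/dx[y^5] = 5y^4·y'
  d/dx[-17] = 0

Separating the contributions that come from x directly and those that come through y:
  without y':      2x + 4y
  multiplying y':  4x + 5y^4

so (2x + 4y) + (4x + 5y^4)·y' = 0, and therefore
  dy/dx = -(2x + 4y)/(4x + 5y^4) = 2(-x - 2y)/(4x + 5y^4)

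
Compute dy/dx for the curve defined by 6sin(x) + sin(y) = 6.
Differentiate both sides with respect to x, treating y as y(x). By the chain rule, any term containing y contributes a factor of y' = dy/dx when we differentiate it.

Move every term to one side and write the relation as F(x, y) = 0. Term by term,
  d/dx[6sin(x)] = 6cos(x)
  d/dx[sin(y)] = y'·cos(y)
  d/dx[-6] = 0

The pieces without y' make up ∂F/∂x and the coefficient of y' is ∂F/∂y:
  ∂F/∂x = 6cos(x),
  ∂F/∂y = cos(y).

Since d/dx[F] = ∂F/∂x + (∂F/∂y)·y' = 0, solve for y':
  (∂F/∂y)·y' = -∂F/∂x
  dy/dx = -(∂F/∂x)/(∂F/∂y) = -(6cos(x))/(cos(y)) = -6cos(x)/cos(y)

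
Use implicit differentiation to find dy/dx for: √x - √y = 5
Apply d/dx to both sides, remembering that y depends on x. Each occurrence of y therefore brings in a y' = dy/dx via the chain rule.

With F(x, y) equal to the left-hand side minus the right, differentiate F term by term:
  d/dx[√(x)] = 1/(2√(x))
  d/dx[-√(y)] = -y'/(2√(y))
  d/dx[-5] = 0
Adding these up, d/dx[F] = 0 becomes
  (1/(2√(x))) + (-1/(2√(y)))·y' = 0,
so isolating y',
  dy/dx = -(1/(2√(x)))/(-1/(2√(y))) = √(y)/√(x)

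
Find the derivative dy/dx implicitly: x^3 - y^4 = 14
Differentiate both sides with respect to x, treating y as y(x). By the chain rule, any term containing y contributes a factor of y' = dy/dx when we differentiate it.

Move every term to one side and write the relation as F(x, y) = 0. Term by term,
  d/dx[x^3] = 3x^2
  d/dx[-y^4] = -4y^3·y'
  d/dx[-14] = 0

The pieces without y' make up ∂F/∂x and the coefficient of y' is ∂F/∂y:
  ∂F/∂x = 3x^2,
  ∂F/∂y = -4y^3.

Since d/dx[F] = ∂F/∂x + (∂F/∂y)·y' = 0, solve for y':
  (∂F/∂y)·y' = -∂F/∂x
  dy/dx = -(∂F/∂x)/(∂F/∂y) = -(3x^2)/(-4y^3) = 3x^2/(4y^3)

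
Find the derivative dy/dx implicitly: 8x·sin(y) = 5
Take d/dx of both sides. Since y is implicitly a function of x, the chain rule attaches a y' = dy/dx factor whenever we differentiate through y.

Set F(x, y) = (left side) − (right side), so the curve is F = 0. Differentiating each term of F:
  d/dx[8x·sin(y)] = 8x·y'·cos(y) + 8sin(y)
  d/dx[-5] = 0

Collecting, the y'-free part is the partial derivative in x and the y' coefficient is the partial derivative in y:
  ∂F/∂x = 8sin(y)
  ∂F/∂y = 8x·cos(y)

so d/dx[F(x, y(x))] = ∂F/∂x + (∂F/∂y)·y' = 0. Rearranging,
  dy/dx = -(∂F/∂x)/(∂F/∂y) = -(8sin(y))/(8x·cos(y)) = -tan(y)/x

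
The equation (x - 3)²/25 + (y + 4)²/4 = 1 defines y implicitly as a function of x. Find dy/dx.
Differentiate the relation implicitly: treat y = y(x) and apply the chain rule, so every y-derivative picks up a y' = dy/dx factor.

With everything moved to the left-hand side, differentiate term by term:
  d/dx[(x - 3)^2/25] = 2x/25 - 6/25
  d/dx[(y + 4)^2/4] = y'(y + 4)/2
  d/dx[-1] = 0

Separating the contributions that come from x directly and those that come through y:
  without y':      2x/25 - 6/25
  multiplying y':  y/2 + 2

so (2x/25 - 6/25) + (y/2 + 2)·y' = 0, and therefore
  dy/dx = -(2x/25 - 6/25)/(y/2 + 2)
        = -(2(x - 3)/25)/((y + 4)/2) = 4(3 - x)/(25(y + 4))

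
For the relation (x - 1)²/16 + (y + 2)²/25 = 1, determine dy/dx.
Differentiate the relation implicitly: treat y = y(x) and apply the chain rule, so every y-derivative picks up a y' = dy/dx factor.

With everything moved to the left-hand side, differentiate term by term:
  d/dx[(x - 1)^2/16] = x/8 - 1/8
  d/dx[(y + 2)^2/25] = 2·y'(y + 2)/25
  d/dx[-1] = 0

Separating the contributions that come from x directly and those that come through y:
  without y':      x/8 - 1/8
  multiplying y':  2y/25 + 4/25

so (x/8 - 1/8) + (2y/25 + 4/25)·y' = 0, and therefore
  dy/dx = -(x/8 - 1/8)/(2y/25 + 4/25)
        = -((x - 1)/8)/(2(y + 2)/25) = 25(1 - x)/(16(y + 2))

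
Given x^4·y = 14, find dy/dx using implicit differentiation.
Differentiate both sides with respect to x, treating y as y(x). By the chain rule, any term containing y contributes a factor of y' = dy/dx when we differentiate it.

Move every term to one side and write the relation as F(x, y) = 0. Term by term,
  d/dx[x^4y] = x^4·y' + 4x^3y
  d/dx[-14] = 0

The pieces without y' make up ∂F/∂x and the coefficient of y' is ∂F/∂y:
  ∂F/∂x = 4x^3y,
  ∂F/∂y = x^4.

Since d/dx[F] = ∂F/∂x + (∂F/∂y)·y' = 0, solve for y':
  (∂F/∂y)·y' = -∂F/∂x
  dy/dx = -(∂F/∂x)/(∂F/∂y) = -(4x^3y)/(x^4) = -4y/x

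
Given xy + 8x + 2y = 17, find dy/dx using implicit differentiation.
Take d/dx of both sides. Since y is implicitly a function of x, the chain rule attaches a y' = dy/dx factor whenever we differentiate through y.

Set F(x, y) = (left side) − (right side), so the curve is F = 0. Differentiating each term of F:
  d/dx[xy] = x·y' + y
  d/dx[8x] = 8
  d/dx[2y] = 2·y'
  d/dx[-17] = 0

Collecting, the y'-free part is the partial derivative in x and the y' coefficient is the partial derivative in y:
  ∂F/∂x = y + 8
  ∂F/∂y = x + 2

so d/dx[F(x, y(x))] = ∂F/∂x + (∂F/∂y)·y' = 0. Rearranging,
  dy/dx = -(∂F/∂x)/(∂F/∂y) = -(y + 8)/(x + 2) = (-y - 8)/(x + 2)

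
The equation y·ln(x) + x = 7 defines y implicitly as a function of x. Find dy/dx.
Apply d/dx to both sides, remembering that y depends on x. Each occurrence of y therefore brings in a y' = dy/dx via the chain rule.

With F(x, y) equal to the left-hand side minus the right, differentiate F term by term:
  d/dx[x] = 1
  d/dx[y·ln(x)] = y'·ln(x) + y/x
  d/dx[-7] = 0
Adding these up, d/dx[F] = 0 becomes
  (1 + y/x) + (ln(x))·y' = 0,
so isolating y',
  dy/dx = -(1 + y/x)/(ln(x))
        = -((x + y)/x)/(ln(x)) = (-x - y)/(x·ln(x))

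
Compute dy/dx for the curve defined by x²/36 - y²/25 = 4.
Apply d/dx to both sides, remembering that y depends on x. Each occurrence of y therefore brings in a y' = dy/dx via the chain rule.

With F(x, y) equal to the left-hand side minus the right, differentiate F term by term:
  d/dx[x^2/36] = x/18
  d/dx[-y^2/25] = -2y·y'/25
  d/dx[-4] = 0
Adding these up, d/dx[F] = 0 becomes
  (x/18) + (-2y/25)·y' = 0,
so isolating y',
  dy/dx = -(x/18)/(-2y/25) = 25x/(36y)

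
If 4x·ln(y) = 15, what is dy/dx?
Differentiate both sides with respect to x, treating y as y(x). By the chain rule, any term containing y contributes a factor of y' = dy/dx when we differentiate it.

Move every term to one side and write the relation as F(x, y) = 0. Term by term,
  d/dx[4x·ln(y)] = 4x·y'/y + 4ln(y)
  d/dx[-15] = 0

The pieces without y' make up ∂F/∂x and the coefficient of y' is ∂F/∂y:
  ∂F/∂x = 4ln(y),
  ∂F/∂y = 4x/y.

Since d/dx[F] = ∂F/∂x + (∂F/∂y)·y' = 0, solve for y':
  (∂F/∂y)·y' = -∂F/∂x
  dy/dx = -(∂F/∂x)/(∂F/∂y) = -(4ln(y))/(4x/y) = -y·ln(y)/x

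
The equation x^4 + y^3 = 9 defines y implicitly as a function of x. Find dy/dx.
Apply d/dx to both sides, remembering that y depends on x. Each occurrence of y therefore brings in a y' = dy/dx via the chain rule.

With F(x, y) equal to the left-hand side minus the right, differentiate F term by term:
  d/dx[x^4] = 4x^3
  d/dx[y^3] = 3y^2·y'
  d/dx[-9] = 0
Adding these up, d/dx[F] = 0 becomes
  (4x^3) + (3y^2)·y' = 0,
so isolating y',
  dy/dx = -(4x^3)/(3y^2) = -4x^3/(3y^2)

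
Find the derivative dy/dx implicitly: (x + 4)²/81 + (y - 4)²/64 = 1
Differentiate the relation implicitly: treat y = y(x) and apply the chain rule, so every y-derivative picks up a y' = dy/dx factor.

With everything moved to the left-hand side, differentiate term by term:
  d/dx[(x + 4)^2/81] = 2x/81 + 8/81
  d/dx[(y - 4)^2/64] = y'(y - 4)/32
  d/dx[-1] = 0

Separating the contributions that come from x directly and those that come through y:
  without y':      2x/81 + 8/81
  multiplying y':  y/32 - 1/8

so (2x/81 + 8/81) + (y/32 - 1/8)·y' = 0, and therefore
  dy/dx = -(2x/81 + 8/81)/(y/32 - 1/8)
        = -(2(x + 4)/81)/((y - 4)/32) = 64(-x - 4)/(81(y - 4))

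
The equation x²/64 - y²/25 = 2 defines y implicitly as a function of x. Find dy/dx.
Differentiate both sides with respect to x, treating y as y(x). By the chain rule, any term containing y contributes a factor of y' = dy/dx when we differentiate it.

Move every term to one side and write the relation as F(x, y) = 0. Term by term,
  d/dx[x^2/64] = x/32
  d/dx[-y^2/25] = -2y·y'/25
  d/dx[-2] = 0

The pieces without y' make up ∂F/∂x and the coefficient of y' is ∂F/∂y:
  ∂F/∂x = x/32,
  ∂F/∂y = -2y/25.

Since d/dx[F] = ∂F/∂x + (∂F/∂y)·y' = 0, solve for y':
  (∂F/∂y)·y' = -∂F/∂x
  dy/dx = -(∂F/∂x)/(∂F/∂y) = -(x/32)/(-2y/25) = 25x/(64y)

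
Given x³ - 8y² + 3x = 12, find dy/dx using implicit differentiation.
Take d/dx of both sides. Since y is implicitly a function of x, the chain rule attaches a y' = dy/dx factor whenever we differentiate through y.

Set F(x, y) = (left side) − (right side), so the curve is F = 0. Differentiating each term of F:
  d/dx[x^3] = 3x^2
  d/dx[3x] = 3
  d/dx[-8y^2] = -16y·y'
  d/dx[-12] = 0

Collecting, the y'-free part is the partial derivative in x and the y' coefficient is the partial derivative in y:
  ∂F/∂x = 3x^2 + 3
  ∂F/∂y = -16y

so d/dx[F(x, y(x))] = ∂F/∂x + (∂F/∂y)·y' = 0. Rearranging,
  dy/dx = -(∂F/∂x)/(∂F/∂y) = -(3x^2 + 3)/(-16y) = 3(x^2 + 1)/(16y)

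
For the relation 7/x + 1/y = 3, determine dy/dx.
Take d/dx of both sides. Since y is implicitly a function of x, the chain rule attaches a y' = dy/dx factor whenever we differentiate through y.

Set F(x, y) = (left side) − (right side), so the curve is F = 0. Differentiating each term of F:
  d/dx[1/y] = -y'/y^2
  d/dx[7/x] = -7/x^2
  d/dx[-3] = 0

Collecting, the y'-free part is the partial derivative in x and the y' coefficient is the partial derivative in y:
  ∂F/∂x = -7/x^2
  ∂F/∂y = -1/y^2

so d/dx[F(x, y(x))] = ∂F/∂x + (∂F/∂y)·y' = 0. Rearranging,
  dy/dx = -(∂F/∂x)/(∂F/∂y) = -(-7/x^2)/(-1/y^2) = -7y^2/x^2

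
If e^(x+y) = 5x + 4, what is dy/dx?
Apply d/dx to both sides, remembering that y depends on x. Each occurrence of y therefore brings in a y' = dy/dx via the chain rule.

With F(x, y) equal to the left-hand side minus the right, differentiate F term by term:
  d/dx[-5x] = -5
  d/dx[e^(x + y)] = (y' + 1)·e^(x + y)
  d/dx[-4] = 0
Adding these up, d/dx[F] = 0 becomes
  (e^(x + y) - 5) + (e^(x + y))·y' = 0,
so isolating y',
  dy/dx = -(e^(x + y) - 5)/(e^(x + y)) = 5e^(-x - y) - 1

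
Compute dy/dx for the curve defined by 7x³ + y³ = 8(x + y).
Take d/dx of both sides. Since y is implicitly a function of x, the chain rule attaches a y' = dy/dx factor whenever we differentiate through y.

Set F(x, y) = (left side) − (right side), so the curve is F = 0. Differentiating each term of F:
  d/dx[7x^3] = 21x^2
  d/dx[-8x] = -8
  d/dx[y^3] = 3y^2·y'
  d/dx[-8y] = -8·y'

Collecting, the y'-free part is the partial derivative in x and the y' coefficient is the partial derivative in y:
  ∂F/∂x = 21x^2 - 8
  ∂F/∂y = 3y^2 - 8

so d/dx[F(x, y(x))] = ∂F/∂x + (∂F/∂y)·y' = 0. Rearranging,
  dy/dx = -(∂F/∂x)/(∂F/∂y) = -(21x^2 - 8)/(3y^2 - 8) = (8 - 21x^2)/(3y^2 - 8)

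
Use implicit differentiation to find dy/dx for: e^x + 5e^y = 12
Take d/dx of both sides. Since y is implicitly a function of x, the chain rule attaches a y' = dy/dx factor whenever we differentiate through y.

Set F(x, y) = (left side) − (right side), so the curve is F = 0. Differentiating each term of F:
  d/dx[e^(x)] = e^(x)
  d/dx[5e^(y)] = 5·y'·e^(y)
  d/dx[-12] = 0

Collecting, the y'-free part is the partial derivative in x and the y' coefficient is the partial derivative in y:
  ∂F/∂x = e^(x)
  ∂F/∂y = 5e^(y)

so d/dx[F(x, y(x))] = ∂F/∂x + (∂F/∂y)·y' = 0. Rearranging,
  dy/dx = -(∂F/∂x)/(∂F/∂y) = -(e^(x))/(5e^(y)) = -e^(x - y)/5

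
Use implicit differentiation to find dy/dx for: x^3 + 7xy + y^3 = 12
Apply d/dx to both sides, remembering that y depends on x. Each occurrence of y therefore brings in a y' = dy/dx via the chain rule.

With F(x, y) equal to the left-hand side minus the right, differentiate F term by term:
  d/dx[x^3] = 3x^2
  d/dx[7xy] = 7x·y' + 7y
  d/dx[y^3] = 3y^2·y'
  d/dx[-12] = 0
Adding these up, d/dx[F] = 0 becomes
  (3x^2 + 7y) + (7x + 3y^2)·y' = 0,
so isolating y',
  dy/dx = -(3x^2 + 7y)/(7x + 3y^2) = (-3x^2 - 7y)/(7x + 3y^2)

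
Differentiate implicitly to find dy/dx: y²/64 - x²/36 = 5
Take d/dx of both sides. Since y is implicitly a function of x, the chain rule attaches a y' = dy/dx factor whenever we differentiate through y.

Set F(x, y) = (left side) − (right side), so the curve is F = 0. Differentiating each term of F:
  d/dx[-x^2/36] = -x/18
  d/dx[y^2/64] = y·y'/32
  d/dx[-5] = 0

Collecting, the y'-free part is the partial derivative in x and the y' coefficient is the partial derivative in y:
  ∂F/∂x = -x/18
  ∂F/∂y = y/32

so d/dx[F(x, y(x))] = ∂F/∂x + (∂F/∂y)·y' = 0. Rearranging,
  dy/dx = -(∂F/∂x)/(∂F/∂y) = -(-x/18)/(y/32) = 16x/(9y)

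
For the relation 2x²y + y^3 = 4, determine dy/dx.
Differentiate the relation implicitly: treat y = y(x) and apply the chain rule, so every y-derivative picks up a y' = dy/dx factor.

With everything moved to the left-hand side, differentiate term by term:
  d/dx[2x^2y] = 2x^2·y' + 4xy
  d/dx[y^3] = 3y^2·y'
  d/dx[-4] = 0

Separating the contributions that come from x directly and those that come through y:
  without y':      4xy
  multiplying y':  2x^2 + 3y^2

so (4xy) + (2x^2 + 3y^2)·y' = 0, and therefore
  dy/dx = -(4xy)/(2x^2 + 3y^2) = -4xy/(2x^2 + 3y^2)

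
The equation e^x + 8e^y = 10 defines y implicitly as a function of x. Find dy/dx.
Differentiate the relation implicitly: treat y = y(x) and apply the chain rule, so every y-derivative picks up a y' = dy/dx factor.

With everything moved to the left-hand side, differentiate term by term:
  d/dx[e^(x)] = e^(x)
  d/dx[8e^(y)] = 8·y'·e^(y)
  d/dx[-10] = 0

Separating the contributions that come from x directly and those that come through y:
  without y':      e^(x)
  multiplying y':  8e^(y)

so (e^(x)) + (8e^(y))·y' = 0, and therefore
  dy/dx = -(e^(x))/(8e^(y)) = -e^(x - y)/8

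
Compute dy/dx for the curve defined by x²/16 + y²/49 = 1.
Differentiate both sides with respect to x, treating y as y(x). By the chain rule, any term containing y contributes a factor of y' = dy/dx when we differentiate it.

Move every term to one side and write the relation as F(x, y) = 0. Term by term,
  d/dx[x^2/16] = x/8
  d/dx[y^2/49] = 2y·y'/49
  d/dx[-1] = 0

The pieces without y' make up ∂F/∂x and the coefficient of y' is ∂F/∂y:
  ∂F/∂x = x/8,
  ∂F/∂y = 2y/49.

Since d/dx[F] = ∂F/∂x + (∂F/∂y)·y' = 0, solve for y':
  (∂F/∂y)·y' = -∂F/∂x
  dy/dx = -(∂F/∂x)/(∂F/∂y) = -(x/8)/(2y/49) = -49x/(16y)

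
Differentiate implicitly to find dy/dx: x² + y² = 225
Differentiate the relation implicitly: treat y = y(x) and apply the chain rule, so every y-derivative picks up a y' = dy/dx factor.

With everything moved to the left-hand side, differentiate term by term:
  d/dx[x^2] = 2x
  d/dx[y^2] = 2y·y'
  d/dx[-225] = 0

Separating the contributions that come from x directly and those that come through y:
  without y':      2x
  multiplying y':  2y

so (2x) + (2y)·y' = 0, and therefore
  dy/dx = -(2x)/(2y) = -x/y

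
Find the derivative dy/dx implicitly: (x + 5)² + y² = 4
Differentiate both sides with respect to x, treating y as y(x). By the chain rule, any term containing y contributes a factor of y' = dy/dx when we differentiate it.

Move every term to one side and write the relation as F(x, y) = 0. Term by term,
  d/dx[y^2] = 2y·y'
  d/dx[(x + 5)^2] = 2x + 10
  d/dx[-4] = 0

The pieces without y' make up ∂F/∂x and the coefficient of y' is ∂F/∂y:
  ∂F/∂x = 2x + 10,
  ∂F/∂y = 2y.

Since d/dx[F] = ∂F/∂x + (∂F/∂y)·y' = 0, solve for y':
  (∂F/∂y)·y' = -∂F/∂x
  dy/dx = -(∂F/∂x)/(∂F/∂y) = -(2x + 10)/(2y) = (-x - 5)/y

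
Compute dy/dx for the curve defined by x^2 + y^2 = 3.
Differentiate the relation implicitly: treat y = y(x) and apply the chain rule, so every y-derivative picks up a y' = dy/dx factor.

With everything moved to the left-hand side, differentiate term by term:
  d/dx[x^2] = 2x
  d/dx[y^2] = 2y·y'
  d/dx[-3] = 0

Separating the contributions that come from x directly and those that come through y:
  without y':      2x
  multiplying y':  2y

so (2x) + (2y)·y' = 0, and therefore
  dy/dx = -(2x)/(2y) = -x/y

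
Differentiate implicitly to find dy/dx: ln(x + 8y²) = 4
Take d/dx of both sides. Since y is implicitly a function of x, the chain rule attaches a y' = dy/dx factor whenever we differentiate through y.

Set F(x, y) = (left side) − (right side), so the curve is F = 0. Differentiating each term of F:
  d/dx[ln(x + 8y^2)] = (16y·y' + 1)/(x + 8y^2)
  d/dx[-4] = 0

Collecting, the y'-free part is the partial derivative in x and the y' coefficient is the partial derivative in y:
  ∂F/∂x = 1/(x + 8y^2)
  ∂F/∂y = 16y/(x + 8y^2)

so d/dx[F(x, y(x))] = ∂F/∂x + (∂F/∂y)·y' = 0. Rearranging,
  dy/dx = -(∂F/∂x)/(∂F/∂y) = -(1/(x + 8y^2))/(16y/(x + 8y^2)) = -1/(16y)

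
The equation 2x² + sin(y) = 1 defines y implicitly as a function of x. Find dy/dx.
Differentiate both sides with respect to x, treating y as y(x). By the chain rule, any term containing y contributes a factor of y' = dy/dx when we differentiate it.

Move every term to one side and write the relation as F(x, y) = 0. Term by term,
  d/dx[2x^2] = 4x
  d/dx[sin(y)] = y'·cos(y)
  d/dx[-1] = 0

The pieces without y' make up ∂F/∂x and the coefficient of y' is ∂F/∂y:
  ∂F/∂x = 4x,
  ∂F/∂y = cos(y).

Since d/dx[F] = ∂F/∂x + (∂F/∂y)·y' = 0, solve for y':
  (∂F/∂y)·y' = -∂F/∂x
  dy/dx = -(∂F/∂x)/(∂F/∂y) = -(4x)/(cos(y)) = -4x/cos(y)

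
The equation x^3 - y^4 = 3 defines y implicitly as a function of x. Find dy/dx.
Differentiate the relation implicitly: treat y = y(x) and apply the chain rule, so every y-derivative picks up a y' = dy/dx factor.

With everything moved to the left-hand side, differentiate term by term:
  d/dx[x^3] = 3x^2
  d/dx[-y^4] = -4y^3·y'
  d/dx[-3] = 0

Separating the contributions that come from x directly and those that come through y:
  without y':      3x^2
  multiplying y':  -4y^3

so (3x^2) + (-4y^3)·y' = 0, and therefore
  dy/dx = -(3x^2)/(-4y^3) = 3x^2/(4y^3)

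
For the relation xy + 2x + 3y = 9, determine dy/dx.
Take d/dx of both sides. Since y is implicitly a function of x, the chain rule attaches a y' = dy/dx factor whenever we differentiate through y.

Set F(x, y) = (left side) − (right side), so the curve is F = 0. Differentiating each term of F:
  d/dx[xy] = x·y' + y
  d/dx[2x] = 2
  d/dx[3y] = 3·y'
  d/dx[-9] = 0

Collecting, the y'-free part is the partial derivative in x and the y' coefficient is the partial derivative in y:
  ∂F/∂x = y + 2
  ∂F/∂y = x + 3

so d/dx[F(x, y(x))] = ∂F/∂x + (∂F/∂y)·y' = 0. Rearranging,
  dy/dx = -(∂F/∂x)/(∂F/∂y) = -(y + 2)/(x + 3) = (-y - 2)/(x + 3)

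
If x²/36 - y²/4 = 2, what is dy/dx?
Differentiate the relation implicitly: treat y = y(x) and apply the chain rule, so every y-derivative picks up a y' = dy/dx factor.

With everything moved to the left-hand side, differentiate term by term:
  d/dx[x^2/36] = x/18
  d/dx[-y^2/4] = -y·y'/2
  d/dx[-2] = 0

Separating the contributions that come from x directly and those that come through y:
  without y':      x/18
  multiplying y':  -y/2

so (x/18) + (-y/2)·y' = 0, and therefore
  dy/dx = -(x/18)/(-y/2) = x/(9y)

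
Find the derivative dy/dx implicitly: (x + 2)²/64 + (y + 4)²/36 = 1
Apply d/dx to both sides, remembering that y depends on x. Each occurrence of y therefore brings in a y' = dy/dx via the chain rule.

With F(x, y) equal to the left-hand side minus the right, differentiate F term by term:
  d/dx[(x + 2)^2/64] = x/32 + 1/16
  d/dx[(y + 4)^2/36] = y'(y + 4)/18
  d/dx[-1] = 0
Adding these up, d/dx[F] = 0 becomes
  (x/32 + 1/16) + (y/18 + 2/9)·y' = 0,
so isolating y',
  dy/dx = -(x/32 + 1/16)/(y/18 + 2/9)
        = -((x + 2)/32)/((y + 4)/18) = 9(-x - 2)/(16(y + 4))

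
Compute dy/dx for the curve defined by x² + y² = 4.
Differentiate the relation implicitly: treat y = y(x) and apply the chain rule, so every y-derivative picks up a y' = dy/dx factor.

With everything moved to the left-hand side, differentiate term by term:
  d/dx[x^2] = 2x
  d/dx[y^2] = 2y·y'
  d/dx[-4] = 0

Separating the contributions that come from x directly and those that come through y:
  without y':      2x
  multiplying y':  2y

so (2x) + (2y)·y' = 0, and therefore
  dy/dx = -(2x)/(2y) = -x/y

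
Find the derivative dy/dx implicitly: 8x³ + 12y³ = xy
Apply d/dx to both sides, remembering that y depends on x. Each occurrence of y therefore brings in a y' = dy/dx via the chain rule.

With F(x, y) equal to the left-hand side minus the right, differentiate F term by term:
  d/dx[8x^3] = 24x^2
  d/dx[-xy] = -x·y' - y
  d/dx[12y^3] = 36y^2·y'
Adding these up, d/dx[F] = 0 becomes
  (24x^2 - y) + (-x + 36y^2)·y' = 0,
so isolating y',
  dy/dx = -(24x^2 - y)/(-x + 36y^2) = (24x^2 - y)/(x - 36y^2)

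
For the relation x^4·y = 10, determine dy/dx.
Apply d/dx to both sides, remembering that y depends on x. Each occurrence of y therefore brings in a y' = dy/dx via the chain rule.

With F(x, y) equal to the left-hand side minus the right, differentiate F term by term:
  d/dx[x^4y] = x^4·y' + 4x^3y
  d/dx[-10] = 0
Adding these up, d/dx[F] = 0 becomes
  (4x^3y) + (x^4)·y' = 0,
so isolating y',
  dy/dx = -(4x^3y)/(x^4) = -4y/x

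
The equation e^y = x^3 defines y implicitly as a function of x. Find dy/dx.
Differentiate the relation implicitly: treat y = y(x) and apply the chain rule, so every y-derivative picks up a y' = dy/dx factor.

With everything moved to the left-hand side, differentiate term by term:
  d/dx[-x^3] = -3x^2
  d/dx[e^(y)] = y'·e^(y)

Separating the contributions that come from x directly and those that come through y:
  without y':      -3x^2
  multiplying y':  e^(y)

so (-3x^2) + (e^(y))·y' = 0, and therefore
  dy/dx = -(-3x^2)/(e^(y)) = 3x^2e^(-y)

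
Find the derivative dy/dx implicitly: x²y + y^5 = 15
Take d/dx of both sides. Since y is implicitly a function of x, the chain rule attaches a y' = dy/dx factor whenever we differentiate through y.

Set F(x, y) = (left side) − (right side), so the curve is F = 0. Differentiating each term of F:
  d/dx[x^2y] = x^2·y' + 2xy
  d/dx[y^5] = 5y^4·y'
  d/dx[-15] = 0

Collecting, the y'-free part is the partial derivative in x and the y' coefficient is the partial derivative in y:
  ∂F/∂x = 2xy
  ∂F/∂y = x^2 + 5y^4

so d/dx[F(x, y(x))] = ∂F/∂x + (∂F/∂y)·y' = 0. Rearranging,
  dy/dx = -(∂F/∂x)/(∂F/∂y) = -(2xy)/(x^2 + 5y^4) = -2xy/(x^2 + 5y^4)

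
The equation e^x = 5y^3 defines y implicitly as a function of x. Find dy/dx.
Differentiate both sides with respect to x, treating y as y(x). By the chain rule, any term containing y contributes a factor of y' = dy/dx when we differentiate it.

Move every term to one side and write the relation as F(x, y) = 0. Term by term,
  d/dx[-5y^3] = -15y^2·y'
  d/dx[e^(x)] = e^(x)

The pieces without y' make up ∂F/∂x and the coefficient of y' is ∂F/∂y:
  ∂F/∂x = e^(x),
  ∂F/∂y = -15y^2.

Since d/dx[F] = ∂F/∂x + (∂F/∂y)·y' = 0, solve for y':
  (∂F/∂y)·y' = -∂F/∂x
  dy/dx = -(∂F/∂x)/(∂F/∂y) = -(e^(x))/(-15y^2) = e^(x)/(15y^2)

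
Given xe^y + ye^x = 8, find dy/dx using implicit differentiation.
Differentiate both sides with respect to x, treating y as y(x). By the chain rule, any term containing y contributes a factor of y' = dy/dx when we differentiate it.

Move every term to one side and write the relation as F(x, y) = 0. Term by term,
  d/dx[x·e^(y)] = x·y'·e^(y) + e^(y)
  d/dx[y·e^(x)] = y·e^(x) + y'·e^(x)
  d/dx[-8] = 0

The pieces without y' make up ∂F/∂x and the coefficient of y' is ∂F/∂y:
  ∂F/∂x = y·e^(x) + e^(y),
  ∂F/∂y = x·e^(y) + e^(x).

Since d/dx[F] = ∂F/∂x + (∂F/∂y)·y' = 0, solve for y':
  (∂F/∂y)·y' = -∂F/∂x
  dy/dx = -(∂F/∂x)/(∂F/∂y) = -(y·e^(x) + e^(y))/(x·e^(y) + e^(x)) = (-y·e^(x) - e^(y))/(x·e^(y) + e^(x))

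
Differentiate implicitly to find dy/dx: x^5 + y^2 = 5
Differentiate both sides with respect to x, treating y as y(x). By the chain rule, any term containing y contributes a factor of y' = dy/dx when we differentiate it.

Move every term to one side and write the relation as F(x, y) = 0. Term by term,
  d/dx[x^5] = 5x^4
  d/dx[y^2] = 2y·y'
  d/dx[-5] = 0

The pieces without y' make up ∂F/∂x and the coefficient of y' is ∂F/∂y:
  ∂F/∂x = 5x^4,
  ∂F/∂y = 2y.

Since d/dx[F] = ∂F/∂x + (∂F/∂y)·y' = 0, solve for y':
  (∂F/∂y)·y' = -∂F/∂x
  dy/dx = -(∂F/∂x)/(∂F/∂y) = -(5x^4)/(2y) = -5x^4/(2y)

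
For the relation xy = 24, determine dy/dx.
Take d/dx of both sides. Since y is implicitly a function of x, the chain rule attaches a y' = dy/dx factor whenever we differentiate through y.

Set F(x, y) = (left side) − (right side), so the curve is F = 0. Differentiating each term of F:
  d/dx[xy] = x·y' + y
  d/dx[-24] = 0

Collecting, the y'-free part is the partial derivative in x and the y' coefficient is the partial derivative in y:
  ∂F/∂x = y
  ∂F/∂y = x

so d/dx[F(x, y(x))] = ∂F/∂x + (∂F/∂y)·y' = 0. Rearranging,
  dy/dx = -(∂F/∂x)/(∂F/∂y) = -(y)/(x) = -y/x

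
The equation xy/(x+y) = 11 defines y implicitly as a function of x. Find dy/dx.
Apply d/dx to both sides, remembering that y depends on x. Each occurrence of y therefore brings in a y' = dy/dx via the chain rule.

With F(x, y) equal to the left-hand side minus the right, differentiate F term by term:
  d/dx[xy/(x + y)] = xy(-y' - 1)/(x + y)^2 + x·y'/(x + y) + y/(x + y)
  d/dx[-11] = 0
Adding these up, d/dx[F] = 0 becomes
  (-xy/(x + y)^2 + y/(x + y)) + (-xy/(x + y)^2 + x/(x + y))·y' = 0,
so isolating y',
  dy/dx = -(-xy/(x + y)^2 + y/(x + y))/(-xy/(x + y)^2 + x/(x + y))
        = -(y^2/(x + y)^2)/(x^2/(x + y)^2) = -y^2/x^2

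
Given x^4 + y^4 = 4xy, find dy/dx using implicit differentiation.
Differentiate both sides with respect to x, treating y as y(x). By the chain rule, any term containing y contributes a factor of y' = dy/dx when we differentiate it.

Move every term to one side and write the relation as F(x, y) = 0. Term by term,
  d/dx[x^4] = 4x^3
  d/dx[-4xy] = -4x·y' - 4y
  d/dx[y^4] = 4y^3·y'

The pieces without y' make up ∂F/∂x and the coefficient of y' is ∂F/∂y:
  ∂F/∂x = 4x^3 - 4y,
  ∂F/∂y = -4x + 4y^3.

Since d/dx[F] = ∂F/∂x + (∂F/∂y)·y' = 0, solve for y':
  (∂F/∂y)·y' = -∂F/∂x
  dy/dx = -(∂F/∂x)/(∂F/∂y) = -(4x^3 - 4y)/(-4x + 4y^3) = (x^3 - y)/(x - y^3)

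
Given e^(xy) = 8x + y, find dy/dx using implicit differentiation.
Differentiate the relation implicitly: treat y = y(x) and apply the chain rule, so every y-derivative picks up a y' = dy/dx factor.

With everything moved to the left-hand side, differentiate term by term:
  d/dx[-8x] = -8
  d/dx[-y] = -y'
  d/dx[e^(xy)] = (x·y' + y)·e^(xy)

Separating the contributions that come from x directly and those that come through y:
  without y':      y·e^(xy) - 8
  multiplying y':  x·e^(xy) - 1

so (y·e^(xy) - 8) + (x·e^(xy) - 1)·y' = 0, and therefore
  dy/dx = -(y·e^(xy) - 8)/(x·e^(xy) - 1) = (-y·e^(xy) + 8)/(x·e^(xy) - 1)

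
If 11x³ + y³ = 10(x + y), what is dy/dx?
Take d/dx of both sides. Since y is implicitly a function of x, the chain rule attaches a y' = dy/dx factor whenever we differentiate through y.

Set F(x, y) = (left side) − (right side), so the curve is F = 0. Differentiating each term of F:
  d/dx[11x^3] = 33x^2
  d/dx[-10x] = -10
  d/dx[y^3] = 3y^2·y'
  d/dx[-10y] = -10·y'

Collecting, the y'-free part is the partial derivative in x and the y' coefficient is the partial derivative in y:
  ∂F/∂x = 33x^2 - 10
  ∂F/∂y = 3y^2 - 10

so d/dx[F(x, y(x))] = ∂F/∂x + (∂F/∂y)·y' = 0. Rearranging,
  dy/dx = -(∂F/∂x)/(∂F/∂y) = -(33x^2 - 10)/(3y^2 - 10) = (10 - 33x^2)/(3y^2 - 10)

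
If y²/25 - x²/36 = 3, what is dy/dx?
Apply d/dx to both sides, remembering that y depends on x. Each occurrence of y therefore brings in a y' = dy/dx via the chain rule.

With F(x, y) equal to the left-hand side minus the right, differentiate F term by term:
  d/dx[-x^2/36] = -x/18
  d/dx[y^2/25] = 2y·y'/25
  d/dx[-3] = 0
Adding these up, d/dx[F] = 0 becomes
  (-x/18) + (2y/25)·y' = 0,
so isolating y',
  dy/dx = -(-x/18)/(2y/25) = 25x/(36y)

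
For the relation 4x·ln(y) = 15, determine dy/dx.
Take d/dx of both sides. Since y is implicitly a function of x, the chain rule attaches a y' = dy/dx factor whenever we differentiate through y.

Set F(x, y) = (left side) − (right side), so the curve is F = 0. Differentiating each term of F:
  d/dx[4x·ln(y)] = 4x·y'/y + 4ln(y)
  d/dx[-15] = 0

Collecting, the y'-free part is the partial derivative in x and the y' coefficient is the partial derivative in y:
  ∂F/∂x = 4ln(y)
  ∂F/∂y = 4x/y

so d/dx[F(x, y(x))] = ∂F/∂x + (∂F/∂y)·y' = 0. Rearranging,
  dy/dx = -(∂F/∂x)/(∂F/∂y) = -(4ln(y))/(4x/y) = -y·ln(y)/x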